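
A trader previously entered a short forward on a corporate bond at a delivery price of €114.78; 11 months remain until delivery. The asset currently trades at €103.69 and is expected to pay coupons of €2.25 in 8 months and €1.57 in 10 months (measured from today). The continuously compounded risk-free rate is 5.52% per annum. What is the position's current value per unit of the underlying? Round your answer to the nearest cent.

PV(remaining coupons) I = 2.25·e^(−0.0552·8/12) + 1.57·e^(−0.0552·10/12) = 3.6681
Current forward F = (S − I)·e^(rT) = (103.69 − 3.6681)·e^(0.0552·11/12) = 100.0219 × 1.051902 = 105.2132
Value (long) = (F − K)·e^(−rT) = (105.2132 − 114.78) × 0.950659 = -9.0948
Short position value = −(long value) = €9.09

€9.09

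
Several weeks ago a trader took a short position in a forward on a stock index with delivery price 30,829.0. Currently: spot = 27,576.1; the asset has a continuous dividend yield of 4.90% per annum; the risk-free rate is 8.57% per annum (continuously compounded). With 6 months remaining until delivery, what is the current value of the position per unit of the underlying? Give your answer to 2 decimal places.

2627.19

Current fair forward for the remaining 6 months: F = S·e^((r − q)·T), (r − q) = 0.0857 − 0.0490 = 0.0367
F = 27576.1 · e^(0.0367 × 6/12) = 27576.1 × 1.01851940 = 28086.7928
Value of long forward = (F − K)·e^(−rT) = (28086.7928 − 30829.0) · e^(−0.0857·6/12)
= -2742.2072 × 0.95805509 = -2627.19
Short position value = −(long value) = 2627.19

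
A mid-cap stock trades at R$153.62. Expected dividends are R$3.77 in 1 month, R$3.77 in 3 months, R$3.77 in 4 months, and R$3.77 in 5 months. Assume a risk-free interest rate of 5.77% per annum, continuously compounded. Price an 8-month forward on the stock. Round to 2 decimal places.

PV(dividends) I = 3.77·e^(−0.0577·1/12) + 3.77·e^(−0.0577·3/12) + 3.77·e^(−0.0577·4/12) + 3.77·e^(−0.0577·5/12)
I = 3.7519 + 3.7160 + 3.6982 + 3.6804 = 14.8465
F = (S − I)·e^(rT) = (153.62 − 14.8465) · e^(0.0577·8/12)
= 138.7735 · e^0.038467 = 138.7735 × 1.039216 = R$144.22

R$144.22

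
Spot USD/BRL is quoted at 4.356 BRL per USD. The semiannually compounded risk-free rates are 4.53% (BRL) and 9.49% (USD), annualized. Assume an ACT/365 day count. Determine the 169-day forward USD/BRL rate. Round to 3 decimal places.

By covered interest parity, F = S · (1+r_BRL/2)^(2T) / (1+r_USD/2)^(2T)
= 4.356 × 1.020957 / 1.043864 = 4.356 × 0.978056
F = 4.260 BRL per USD

4.260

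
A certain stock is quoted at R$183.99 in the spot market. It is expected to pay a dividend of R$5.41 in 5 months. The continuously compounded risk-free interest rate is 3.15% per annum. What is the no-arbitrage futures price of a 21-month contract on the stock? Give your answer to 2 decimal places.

R$188.78

PV(dividends) I = 5.41·e^(−0.0315·5/12)
I = 5.3395
F = (S − I)·e^(rT) = (183.99 − 5.3395) · e^(0.0315·21/12)
= 178.6505 · e^0.055125 = 178.6505 × 1.056673 = R$188.78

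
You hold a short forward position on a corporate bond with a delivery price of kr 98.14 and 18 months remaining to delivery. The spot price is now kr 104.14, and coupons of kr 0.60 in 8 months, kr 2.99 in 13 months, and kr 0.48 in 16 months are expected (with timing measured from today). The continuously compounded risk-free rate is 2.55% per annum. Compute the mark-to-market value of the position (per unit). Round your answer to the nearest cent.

PV(remaining coupons) I = 0.60·e^(−0.0255·8/12) + 2.99·e^(−0.0255·13/12) + 0.48·e^(−0.0255·16/12) = 3.9624
Current forward F = (S − I)·e^(rT) = (104.14 − 3.9624)·e^(0.0255·18/12) = 100.1776 × 1.038991 = 104.0836
Value (long) = (F − K)·e^(−rT) = (104.0836 − 98.14) × 0.962472 = 5.7205
Short position value = −(long value) = -kr 5.72

-kr 5.72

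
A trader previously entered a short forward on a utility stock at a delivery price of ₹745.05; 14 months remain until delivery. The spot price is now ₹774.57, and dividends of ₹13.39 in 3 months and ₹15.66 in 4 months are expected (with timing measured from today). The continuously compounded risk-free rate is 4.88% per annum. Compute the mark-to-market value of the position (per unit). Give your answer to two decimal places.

-₹42.12

PV(remaining dividends) I = 13.39·e^(−0.0488·3/12) + 15.66·e^(−0.0488·4/12) = 28.6350
Current forward F = (S − I)·e^(rT) = (774.57 − 28.6350)·e^(0.0488·14/12) = 745.9350 × 1.058585 = 789.6356
Value (long) = (F − K)·e^(−rT) = (789.6356 − 745.05) × 0.944657 = 42.1181
Short position value = −(long value) = -₹42.12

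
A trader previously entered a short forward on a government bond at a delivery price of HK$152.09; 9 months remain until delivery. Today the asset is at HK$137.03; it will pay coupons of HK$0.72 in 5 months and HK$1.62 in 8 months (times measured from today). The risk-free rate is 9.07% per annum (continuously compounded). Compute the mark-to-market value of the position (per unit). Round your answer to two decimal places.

HK$7.28

PV(remaining coupons) I = 0.72·e^(−0.0907·5/12) + 1.62·e^(−0.0907·8/12) = 2.2182
Current forward F = (S − I)·e^(rT) = (137.03 − 2.2182)·e^(0.0907·9/12) = 134.8118 × 1.070392 = 144.3015
Value (long) = (F − K)·e^(−rT) = (144.3015 − 152.09) × 0.934237 = -7.2763
Short position value = −(long value) = HK$7.28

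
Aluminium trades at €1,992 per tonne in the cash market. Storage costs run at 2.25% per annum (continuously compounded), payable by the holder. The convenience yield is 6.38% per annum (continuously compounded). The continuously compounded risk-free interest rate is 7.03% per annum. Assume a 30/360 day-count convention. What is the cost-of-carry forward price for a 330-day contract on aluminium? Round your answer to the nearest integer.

€2,046 per tonne

Net carry = r + u − y = 0.0703 + 0.0225 − 0.0638 = 0.0290
F = S·e^((r+u−y)T) = 1992 · e^(0.0290 × 330/360) = 1992 · e^0.026583
= 1992 × 1.026939 = €2,046 per tonne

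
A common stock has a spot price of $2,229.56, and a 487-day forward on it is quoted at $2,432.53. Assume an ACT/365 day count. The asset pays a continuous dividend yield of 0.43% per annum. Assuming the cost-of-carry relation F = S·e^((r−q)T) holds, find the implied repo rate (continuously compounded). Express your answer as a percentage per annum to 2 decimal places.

From F = S·e^((r−q)T): (r − q) = ln(F/S)/T
ln(2432.53/2229.56) = ln(1.091036) = 0.087128
(r − q) = 0.087128 / (487/365) = 0.065301
r = ln(F/S)/T + q = 0.065301 + 0.0043 = 0.069601
r = 6.96%

6.96%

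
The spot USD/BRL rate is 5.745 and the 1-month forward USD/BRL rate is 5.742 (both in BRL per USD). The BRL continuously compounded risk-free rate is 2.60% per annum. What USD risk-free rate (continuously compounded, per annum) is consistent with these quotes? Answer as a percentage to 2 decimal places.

F = S·e^((r_BRL − r_USD)T) ⇒ r_USD = r_BRL − ln(F/S)/T
ln(5.742/5.745) = -0.000522; /(1/12) = -0.006264
r_USD = 0.0260 + 0.006264 = 0.032264
r_USD = 3.23%

3.23%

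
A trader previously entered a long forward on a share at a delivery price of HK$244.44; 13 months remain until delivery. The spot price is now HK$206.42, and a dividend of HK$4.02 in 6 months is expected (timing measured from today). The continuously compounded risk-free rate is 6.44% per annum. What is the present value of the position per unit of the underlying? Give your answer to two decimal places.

-HK$25.44

PV(remaining dividends) I = 4.02·e^(−0.0644·6/12) = 3.8926
Current forward F = (S − I)·e^(rT) = (206.42 − 3.8926)·e^(0.0644·13/12) = 202.5274 × 1.072258 = 217.1616
Value (long) = (F − K)·e^(−rT) = (217.1616 − 244.44) × 0.932611 = -25.4401
Value = -HK$25.44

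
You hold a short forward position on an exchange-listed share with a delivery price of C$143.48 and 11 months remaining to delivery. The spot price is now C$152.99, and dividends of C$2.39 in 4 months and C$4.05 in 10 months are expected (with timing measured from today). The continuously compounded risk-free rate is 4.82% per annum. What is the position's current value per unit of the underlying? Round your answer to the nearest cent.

PV(remaining dividends) I = 2.39·e^(−0.0482·4/12) + 4.05·e^(−0.0482·10/12) = 6.2425
Current forward F = (S − I)·e^(rT) = (152.99 − 6.2425)·e^(0.0482·11/12) = 146.7475 × 1.045174 = 153.3767
Value (long) = (F − K)·e^(−rT) = (153.3767 − 143.48) × 0.956779 = 9.4690
Short position value = −(long value) = -C$9.47

-C$9.47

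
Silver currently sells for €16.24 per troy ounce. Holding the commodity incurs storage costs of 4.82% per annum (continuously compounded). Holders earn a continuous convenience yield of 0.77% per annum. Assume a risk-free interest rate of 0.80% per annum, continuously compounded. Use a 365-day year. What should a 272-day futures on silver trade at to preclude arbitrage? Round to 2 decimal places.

Net carry = r + u − y = 0.0080 + 0.0482 − 0.0077 = 0.0485
F = S·e^((r+u−y)T) = 16.24 · e^(0.0485 × 272/365) = 16.24 · e^0.036142
= 16.24 × 1.036803 = €16.84 per troy ounce

€16.84 per troy ounce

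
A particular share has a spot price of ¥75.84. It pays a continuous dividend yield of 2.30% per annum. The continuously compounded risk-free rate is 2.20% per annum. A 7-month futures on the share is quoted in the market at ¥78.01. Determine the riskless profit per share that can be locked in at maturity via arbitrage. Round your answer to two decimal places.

Fair futures: F* = S·e^(carry·T), with carry = (r − q) = 0.0220 − 0.0230 = -0.0010
F* = 75.84 · e^(-0.0010 × 7/12) = 75.84 · e^-0.000583 = 75.84 × 0.999417 = ¥75.7958
Market ¥78.01 > fair ¥75.7958: forward overpriced → cash-and-carry (buy spot, short the forward).
At maturity, profit = |F_mkt − F*| = |78.01 − 75.7958| = ¥2.21 per share

¥2.21 per share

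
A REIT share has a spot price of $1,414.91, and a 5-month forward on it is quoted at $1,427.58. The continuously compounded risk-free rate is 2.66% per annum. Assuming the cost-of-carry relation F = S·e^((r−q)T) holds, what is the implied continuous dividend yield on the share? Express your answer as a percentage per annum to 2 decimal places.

From F = S·e^((r−q)T): (r − q) = ln(F/S)/T
ln(1427.58/1414.91) = ln(1.008955) = 0.008915
(r − q) = 0.008915 / (5/12) = 0.021396
q = r − ln(F/S)/T = 0.0266 − 0.021396 = 0.005204
q = 0.52%

0.52%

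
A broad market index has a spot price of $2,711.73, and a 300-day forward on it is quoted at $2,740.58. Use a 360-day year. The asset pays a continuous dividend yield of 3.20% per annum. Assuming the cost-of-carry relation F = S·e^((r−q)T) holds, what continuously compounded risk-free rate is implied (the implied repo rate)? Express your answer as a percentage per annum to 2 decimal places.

4.47%

From F = S·e^((r−q)T): (r − q) = ln(F/S)/T
ln(2740.58/2711.73) = ln(1.010639) = 0.010583
(r − q) = 0.010583 / (300/360) = 0.012700
r = ln(F/S)/T + q = 0.012700 + 0.0320 = 0.044700
r = 4.47%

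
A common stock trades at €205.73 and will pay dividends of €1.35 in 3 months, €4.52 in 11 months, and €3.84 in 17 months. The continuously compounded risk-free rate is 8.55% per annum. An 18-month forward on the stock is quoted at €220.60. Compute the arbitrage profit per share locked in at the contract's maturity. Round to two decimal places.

€3.16 per share

PV(dividends) I = 1.35·e^(−0.0855·3/12) + 4.52·e^(−0.0855·11/12) + 3.84·e^(−0.0855·17/12) = 8.9027
Fair forward F* = (S − I)·e^(rT) = (205.73 − 8.9027)·e^0.128250 = 196.8273 × 1.136837 = 223.7606
Market €220.60 < fair 223.7606: forward underpriced → reverse cash-and-carry (short the stock, invest proceeds at r, pay the dividends, go long the forward).
Profit at T = |F_mkt − F*| = |220.60 − 223.7606| = €3.16 per share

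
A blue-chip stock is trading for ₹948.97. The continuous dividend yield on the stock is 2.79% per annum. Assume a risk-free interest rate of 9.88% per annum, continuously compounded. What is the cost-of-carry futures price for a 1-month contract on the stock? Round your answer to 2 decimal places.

F = S·e^((r − q)T) = 948.97 · e^((0.0988 − 0.0279) × 1/12)
= 948.97 · e^0.005908 = 948.97 × 1.005925
F = ₹954.59

₹954.59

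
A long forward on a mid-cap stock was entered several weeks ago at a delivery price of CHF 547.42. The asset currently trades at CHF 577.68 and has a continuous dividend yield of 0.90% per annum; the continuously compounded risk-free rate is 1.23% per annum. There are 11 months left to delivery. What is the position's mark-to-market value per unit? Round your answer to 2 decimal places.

CHF 31.65

Current fair forward for the remaining 11 months: F = S·e^((r − q)·T), (r − q) = 0.0123 − 0.0090 = 0.0033
F = 577.68 · e^(0.0033 × 11/12) = 577.68 × 1.003030 = 579.4304
Value of long forward = (F − K)·e^(−rT) = (579.4304 − 547.42) · e^(−0.0123·11/12)
= 32.0104 × 0.988788 = 31.65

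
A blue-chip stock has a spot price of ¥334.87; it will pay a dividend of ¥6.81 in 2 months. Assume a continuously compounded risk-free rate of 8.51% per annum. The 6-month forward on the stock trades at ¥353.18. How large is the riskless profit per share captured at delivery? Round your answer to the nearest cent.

¥10.76 per share

PV(dividends) I = 6.81·e^(−0.0851·2/12) = 6.7141
Fair forward F* = (S − I)·e^(rT) = (334.87 − 6.7141)·e^0.042550 = 328.1559 × 1.043468 = 342.4202
Market ¥353.18 > fair 342.4202: forward overpriced → cash-and-carry (borrow at r, buy the stock and collect the dividends, short the forward).
Profit at T = |F_mkt − F*| = |353.18 − 342.4202| = ¥10.76 per share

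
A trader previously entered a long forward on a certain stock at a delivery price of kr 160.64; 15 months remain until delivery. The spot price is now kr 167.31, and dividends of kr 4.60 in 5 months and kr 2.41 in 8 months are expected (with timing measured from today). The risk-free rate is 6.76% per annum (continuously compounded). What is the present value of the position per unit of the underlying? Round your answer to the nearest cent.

kr 12.91

PV(remaining dividends) I = 4.60·e^(−0.0676·5/12) + 2.41·e^(−0.0676·8/12) = 6.7760
Current forward F = (S − I)·e^(rT) = (167.31 − 6.7760)·e^(0.0676·15/12) = 160.5340 × 1.088173 = 174.6888
Value (long) = (F − K)·e^(−rT) = (174.6888 − 160.64) × 0.918972 = 12.9105
Value = kr 12.91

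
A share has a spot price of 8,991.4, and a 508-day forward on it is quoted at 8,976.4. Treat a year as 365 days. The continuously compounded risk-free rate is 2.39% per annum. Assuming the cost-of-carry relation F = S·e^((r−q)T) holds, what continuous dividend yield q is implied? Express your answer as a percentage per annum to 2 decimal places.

From F = S·e^((r−q)T): (r − q) = ln(F/S)/T
ln(8976.4/8991.4) = ln(0.998332) = -0.001669
(r − q) = -0.001669 / (508/365) = -0.001199
q = r − ln(F/S)/T = 0.0239 + 0.001199 = 0.025099
q = 2.51%

2.51%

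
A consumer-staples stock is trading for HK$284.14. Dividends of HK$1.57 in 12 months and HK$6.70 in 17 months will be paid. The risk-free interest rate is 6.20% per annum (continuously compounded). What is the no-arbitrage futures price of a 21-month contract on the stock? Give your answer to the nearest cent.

HK$308.22

PV(dividends) I = 1.57·e^(−0.0620·12/12) + 6.70·e^(−0.0620·17/12)
I = 1.4756 + 6.1366 = 7.6122
F = (S − I)·e^(rT) = (284.14 − 7.6122) · e^(0.0620·21/12)
= 276.5278 · e^0.108500 = 276.5278 × 1.114605 = HK$308.22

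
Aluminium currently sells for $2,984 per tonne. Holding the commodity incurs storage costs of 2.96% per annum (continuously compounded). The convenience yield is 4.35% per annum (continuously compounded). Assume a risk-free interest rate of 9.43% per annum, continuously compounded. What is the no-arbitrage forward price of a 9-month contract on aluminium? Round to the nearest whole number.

Net carry = r + u − y = 0.0943 + 0.0296 − 0.0435 = 0.0804
F = S·e^((r+u−y)T) = 2984 · e^(0.0804 × 9/12) = 2984 · e^0.060300
= 2984 × 1.062155 = $3,169 per tonne

$3,169 per tonne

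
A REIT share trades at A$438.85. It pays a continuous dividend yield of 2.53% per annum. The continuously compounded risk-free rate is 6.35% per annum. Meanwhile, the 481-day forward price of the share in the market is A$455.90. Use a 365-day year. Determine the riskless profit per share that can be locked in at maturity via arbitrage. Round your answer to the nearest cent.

Fair forward: F* = S·e^(carry·T), with carry = (r − q) = 0.0635 − 0.0253 = 0.0382
F* = 438.85 · e^(0.0382 × 481/365) = 438.85 · e^0.050340 = 438.85 × 1.051629 = A$461.5074
Market A$455.90 < fair A$461.5074: forward underpriced → reverse cash-and-carry (short spot, go long the forward).
At maturity, profit = |F_mkt − F*| = |455.90 − 461.5074| = A$5.61 per share

A$5.61 per share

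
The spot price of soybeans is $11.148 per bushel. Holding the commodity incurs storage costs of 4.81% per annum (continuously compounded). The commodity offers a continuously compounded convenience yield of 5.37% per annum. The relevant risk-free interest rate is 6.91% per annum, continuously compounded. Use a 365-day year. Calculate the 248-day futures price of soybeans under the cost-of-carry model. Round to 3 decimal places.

Net carry = r + u − y = 0.0691 + 0.0481 − 0.0537 = 0.0635
F = S·e^((r+u−y)T) = 11.148 · e^(0.0635 × 248/365) = 11.148 · e^0.043145
= 11.148 × 1.044089 = $11.640 per bushel

$11.640 per bushel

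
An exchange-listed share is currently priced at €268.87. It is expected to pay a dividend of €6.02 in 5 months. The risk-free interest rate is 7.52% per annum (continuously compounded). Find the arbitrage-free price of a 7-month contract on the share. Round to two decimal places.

€274.83

PV(dividends) I = 6.02·e^(−0.0752·5/12)
I = 5.8343
F = (S − I)·e^(rT) = (268.87 − 5.8343) · e^(0.0752·7/12)
= 263.0357 · e^0.043867 = 263.0357 × 1.044843 = €274.83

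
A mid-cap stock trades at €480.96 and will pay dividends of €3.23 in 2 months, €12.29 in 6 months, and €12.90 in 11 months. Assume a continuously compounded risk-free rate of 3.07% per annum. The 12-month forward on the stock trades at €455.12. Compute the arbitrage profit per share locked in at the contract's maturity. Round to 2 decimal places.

€12.11 per share

PV(dividends) I = 3.23·e^(−0.0307·2/12) + 12.29·e^(−0.0307·6/12) + 12.90·e^(−0.0307·11/12) = 27.8583
Fair forward F* = (S − I)·e^(rT) = (480.96 − 27.8583)·e^0.030700 = 453.1017 × 1.031176 = 467.2276
Market €455.12 < fair 467.2276: forward underpriced → reverse cash-and-carry (short the stock, invest proceeds at r, pay the dividends, go long the forward).
Profit at T = |F_mkt − F*| = |455.12 − 467.2276| = €12.11 per share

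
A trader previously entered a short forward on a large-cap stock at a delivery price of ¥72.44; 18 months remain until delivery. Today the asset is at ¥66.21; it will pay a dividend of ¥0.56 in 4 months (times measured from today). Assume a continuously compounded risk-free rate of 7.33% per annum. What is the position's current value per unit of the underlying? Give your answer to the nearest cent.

PV(remaining dividends) I = 0.56·e^(−0.0733·4/12) = 0.5465
Current forward F = (S − I)·e^(rT) = (66.21 − 0.5465)·e^(0.0733·18/12) = 65.6635 × 1.116222 = 73.2950
Value (long) = (F − K)·e^(−rT) = (73.2950 − 72.44) × 0.895879 = 0.7660
Short position value = −(long value) = -¥0.77

-¥0.77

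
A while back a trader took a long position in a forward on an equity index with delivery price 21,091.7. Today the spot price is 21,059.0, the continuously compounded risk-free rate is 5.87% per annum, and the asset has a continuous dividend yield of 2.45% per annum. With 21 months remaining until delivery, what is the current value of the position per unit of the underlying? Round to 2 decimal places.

Current fair forward for the remaining 21 months: F = S·e^((r − q)·T), (r − q) = 0.0587 − 0.0245 = 0.0342
F = 21059.0 · e^(0.0342 × 21/12) = 21059.0 × 1.06167728 = 22357.8618
Value of long forward = (F − K)·e^(−rT) = (22357.8618 − 21091.7) · e^(−0.0587·21/12)
= 1266.1618 × 0.90237509 = 1142.55

1142.55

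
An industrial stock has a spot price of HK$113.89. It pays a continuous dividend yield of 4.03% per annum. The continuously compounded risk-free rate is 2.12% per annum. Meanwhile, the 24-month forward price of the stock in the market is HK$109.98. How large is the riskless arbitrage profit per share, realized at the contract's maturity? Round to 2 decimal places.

Fair forward: F* = S·e^(carry·T), with carry = (r − q) = 0.0212 − 0.0403 = -0.0191
F* = 113.89 · e^(-0.0191 × 24/12) = 113.89 · e^-0.038200 = 113.89 × 0.962520 = HK$109.6214
Market HK$109.98 > fair HK$109.6214: forward overpriced → cash-and-carry (buy spot, short the forward).
At maturity, profit = |F_mkt − F*| = |109.98 − 109.6214| = HK$0.36 per share

HK$0.36 per share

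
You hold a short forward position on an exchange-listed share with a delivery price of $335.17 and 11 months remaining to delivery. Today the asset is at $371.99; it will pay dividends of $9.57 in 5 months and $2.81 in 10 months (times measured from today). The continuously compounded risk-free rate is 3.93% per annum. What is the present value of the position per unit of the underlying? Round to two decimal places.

PV(remaining dividends) I = 9.57·e^(−0.0393·5/12) + 2.81·e^(−0.0393·10/12) = 12.1340
Current forward F = (S − I)·e^(rT) = (371.99 − 12.1340)·e^(0.0393·11/12) = 359.8560 × 1.036682 = 373.0562
Value (long) = (F − K)·e^(−rT) = (373.0562 − 335.17) × 0.964616 = 36.5456
Short position value = −(long value) = -$36.55

-$36.55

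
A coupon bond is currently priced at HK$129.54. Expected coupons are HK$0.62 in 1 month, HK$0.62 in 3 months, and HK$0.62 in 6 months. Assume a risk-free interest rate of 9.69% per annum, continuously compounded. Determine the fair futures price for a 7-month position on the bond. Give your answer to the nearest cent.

HK$135.16

PV(coupons) I = 0.62·e^(−0.0969·1/12) + 0.62·e^(−0.0969·3/12) + 0.62·e^(−0.0969·6/12)
I = 0.6150 + 0.6052 + 0.5907 = 1.8109
F = (S − I)·e^(rT) = (129.54 − 1.8109) · e^(0.0969·7/12)
= 127.7291 · e^0.056525 = 127.7291 × 1.058153 = HK$135.16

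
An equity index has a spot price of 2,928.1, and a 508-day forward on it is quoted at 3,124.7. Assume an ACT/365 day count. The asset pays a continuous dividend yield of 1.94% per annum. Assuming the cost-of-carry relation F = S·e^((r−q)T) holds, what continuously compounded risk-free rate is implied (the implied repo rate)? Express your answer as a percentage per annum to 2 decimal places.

6.61%

From F = S·e^((r−q)T): (r − q) = ln(F/S)/T
ln(3124.7/2928.1) = ln(1.067143) = 0.064985
(r − q) = 0.064985 / (508/365) = 0.046692
r = ln(F/S)/T + q = 0.046692 + 0.0194 = 0.066092
r = 6.61%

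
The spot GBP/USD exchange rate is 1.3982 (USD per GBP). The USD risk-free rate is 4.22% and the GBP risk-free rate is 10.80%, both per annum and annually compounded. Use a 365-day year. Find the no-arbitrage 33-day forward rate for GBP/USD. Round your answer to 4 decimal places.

By covered interest parity, F = S · (1+r_USD)^T / (1+r_GBP)^T
= 1.3982 × 1.003744 / 1.009315 = 1.3982 × 0.994480
F = 1.3905 USD per GBP

1.3905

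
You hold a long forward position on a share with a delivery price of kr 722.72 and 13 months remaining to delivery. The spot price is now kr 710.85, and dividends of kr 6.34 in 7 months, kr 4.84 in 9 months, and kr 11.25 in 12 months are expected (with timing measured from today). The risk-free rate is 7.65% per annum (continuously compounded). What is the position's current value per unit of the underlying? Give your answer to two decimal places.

kr 24.56

PV(remaining dividends) I = 6.34·e^(−0.0765·7/12) + 4.84·e^(−0.0765·9/12) + 11.25·e^(−0.0765·12/12) = 21.0549
Current forward F = (S − I)·e^(rT) = (710.85 − 21.0549)·e^(0.0765·13/12) = 689.7951 × 1.086406 = 749.3975
Value (long) = (F − K)·e^(−rT) = (749.3975 − 722.72) × 0.920466 = 24.5557
Value = kr 24.56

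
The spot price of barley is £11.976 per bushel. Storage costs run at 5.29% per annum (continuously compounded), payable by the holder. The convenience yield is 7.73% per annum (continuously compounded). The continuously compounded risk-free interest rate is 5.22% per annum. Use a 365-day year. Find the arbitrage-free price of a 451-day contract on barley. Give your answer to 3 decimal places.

Net carry = r + u − y = 0.0522 + 0.0529 − 0.0773 = 0.0278
F = S·e^((r+u−y)T) = 11.976 · e^(0.0278 × 451/365) = 11.976 · e^0.034350
= 11.976 × 1.034947 = £12.395 per bushel

£12.395 per bushel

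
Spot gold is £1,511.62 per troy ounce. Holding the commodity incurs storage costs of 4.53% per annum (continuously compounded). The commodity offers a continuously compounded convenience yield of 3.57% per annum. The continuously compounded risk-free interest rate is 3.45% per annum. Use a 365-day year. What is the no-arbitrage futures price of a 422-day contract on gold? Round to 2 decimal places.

£1,590.69 per troy ounce

Net carry = r + u − y = 0.0345 + 0.0453 − 0.0357 = 0.0441
F = S·e^((r+u−y)T) = 1511.62 · e^(0.0441 × 422/365) = 1511.62 · e^0.05098685
= 1511.62 × 1.05230906 = £1,590.69 per troy ounce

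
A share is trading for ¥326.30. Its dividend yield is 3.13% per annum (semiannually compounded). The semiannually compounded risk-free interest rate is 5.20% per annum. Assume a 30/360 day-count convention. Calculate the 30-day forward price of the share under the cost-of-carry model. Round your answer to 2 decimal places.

¥326.85

F = S · (1+r/2)^(2T) / (1+q/2)^(2T)
= 326.30 × 1.004287 / 1.002591 = 326.30 × 1.001692
F = ¥326.85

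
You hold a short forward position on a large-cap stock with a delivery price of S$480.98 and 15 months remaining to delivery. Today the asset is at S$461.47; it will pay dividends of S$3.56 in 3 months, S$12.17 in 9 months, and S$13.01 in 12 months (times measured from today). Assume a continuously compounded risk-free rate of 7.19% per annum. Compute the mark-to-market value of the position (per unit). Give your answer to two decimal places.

S$5.30

PV(remaining dividends) I = 3.56·e^(−0.0719·3/12) + 12.17·e^(−0.0719·9/12) + 13.01·e^(−0.0719·12/12) = 27.1351
Current forward F = (S − I)·e^(rT) = (461.47 − 27.1351)·e^(0.0719·15/12) = 434.3349 × 1.094038 = 475.1789
Value (long) = (F − K)·e^(−rT) = (475.1789 − 480.98) × 0.914045 = -5.3025
Short position value = −(long value) = S$5.30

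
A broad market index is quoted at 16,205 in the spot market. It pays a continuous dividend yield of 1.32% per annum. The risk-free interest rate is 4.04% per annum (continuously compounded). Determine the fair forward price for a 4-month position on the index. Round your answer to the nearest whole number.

16,353

F = S·e^((r − q)T) = 16205 · e^((0.0404 − 0.0132) × 4/12)
= 16205 · e^0.009067 = 16205 × 1.009108
F = 16,353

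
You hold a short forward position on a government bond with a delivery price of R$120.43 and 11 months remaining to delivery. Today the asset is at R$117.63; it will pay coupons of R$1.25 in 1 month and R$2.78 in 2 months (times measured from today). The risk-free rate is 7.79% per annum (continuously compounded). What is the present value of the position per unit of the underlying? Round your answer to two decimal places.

PV(remaining coupons) I = 1.25·e^(−0.0779·1/12) + 2.78·e^(−0.0779·2/12) = 3.9861
Current forward F = (S − I)·e^(rT) = (117.63 − 3.9861)·e^(0.0779·11/12) = 113.6439 × 1.074020 = 122.0558
Value (long) = (F − K)·e^(−rT) = (122.0558 − 120.43) × 0.931082 = 1.5138
Short position value = −(long value) = -R$1.51

-R$1.51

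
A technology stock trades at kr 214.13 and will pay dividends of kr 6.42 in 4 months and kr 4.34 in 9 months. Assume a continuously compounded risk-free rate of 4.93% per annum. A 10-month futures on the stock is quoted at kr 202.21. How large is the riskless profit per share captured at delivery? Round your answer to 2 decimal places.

PV(dividends) I = 6.42·e^(−0.0493·4/12) + 4.34·e^(−0.0493·9/12) = 10.4978
Fair futures F* = (S − I)·e^(rT) = (214.13 − 10.4978)·e^0.041083 = 203.6322 × 1.041939 = 212.1723
Market kr 202.21 < fair 212.1723: forward underpriced → reverse cash-and-carry (short the stock, invest proceeds at r, pay the dividends, go long the forward).
Profit at T = |F_mkt − F*| = |202.21 − 212.1723| = kr 9.96 per share

kr 9.96 per share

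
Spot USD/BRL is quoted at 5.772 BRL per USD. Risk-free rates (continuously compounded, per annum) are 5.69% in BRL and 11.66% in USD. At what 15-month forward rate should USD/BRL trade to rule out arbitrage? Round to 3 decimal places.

F = S·e^((r_BRL − r_USD)T) = 5.772 · e^((0.0569 − 0.1166) × 15/12)
= 5.772 · e^-0.074625 = 5.772 × 0.928091
F = 5.357 BRL per USD

5.357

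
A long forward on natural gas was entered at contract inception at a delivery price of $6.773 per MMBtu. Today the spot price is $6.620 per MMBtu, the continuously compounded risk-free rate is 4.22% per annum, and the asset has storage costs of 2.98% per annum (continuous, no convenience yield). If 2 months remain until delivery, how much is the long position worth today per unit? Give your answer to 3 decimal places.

-$0.073 per MMBtu

Current fair forward for the remaining 2 months: F = S·e^((r + u)·T), (r + u) = 0.0422 + 0.0298 = 0.0720
F = 6.620 · e^(0.0720 × 2/12) = 6.620 × 1.012072 = 6.6999
Value of long forward = (F − K)·e^(−rT) = (6.6999 − 6.773) · e^(−0.0422·2/12)
= -0.0731 × 0.992991 = -0.073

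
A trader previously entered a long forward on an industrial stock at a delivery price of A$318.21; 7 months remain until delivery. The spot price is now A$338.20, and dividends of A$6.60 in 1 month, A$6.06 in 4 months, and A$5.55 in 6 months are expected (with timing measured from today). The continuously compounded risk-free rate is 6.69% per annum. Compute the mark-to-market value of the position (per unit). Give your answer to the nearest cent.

PV(remaining dividends) I = 6.60·e^(−0.0669·1/12) + 6.06·e^(−0.0669·4/12) + 5.55·e^(−0.0669·6/12) = 17.8571
Current forward F = (S − I)·e^(rT) = (338.20 − 17.8571)·e^(0.0669·7/12) = 320.3429 × 1.039796 = 333.0913
Value (long) = (F − K)·e^(−rT) = (333.0913 − 318.21) × 0.961727 = 14.3117
Value = A$14.31

A$14.31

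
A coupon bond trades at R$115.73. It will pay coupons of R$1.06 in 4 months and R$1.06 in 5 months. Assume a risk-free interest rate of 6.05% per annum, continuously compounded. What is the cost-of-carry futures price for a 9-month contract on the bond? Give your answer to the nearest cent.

PV(coupons) I = 1.06·e^(−0.0605·4/12) + 1.06·e^(−0.0605·5/12)
I = 1.0388 + 1.0336 = 2.0724
F = (S − I)·e^(rT) = (115.73 − 2.0724) · e^(0.0605·9/12)
= 113.6576 · e^0.045375 = 113.6576 × 1.046420 = R$118.93

R$118.93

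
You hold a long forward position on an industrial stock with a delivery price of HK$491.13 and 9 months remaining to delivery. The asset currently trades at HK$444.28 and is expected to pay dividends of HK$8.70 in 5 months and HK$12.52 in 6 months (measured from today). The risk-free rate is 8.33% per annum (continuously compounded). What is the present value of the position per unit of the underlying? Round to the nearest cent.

-HK$37.52

PV(remaining dividends) I = 8.70·e^(−0.0833·5/12) + 12.52·e^(−0.0833·6/12) = 20.4125
Current forward F = (S − I)·e^(rT) = (444.28 − 20.4125)·e^(0.0833·9/12) = 423.8675 × 1.064468 = 451.1934
Value (long) = (F − K)·e^(−rT) = (451.1934 − 491.13) × 0.939437 = -37.5179
Value = -HK$37.52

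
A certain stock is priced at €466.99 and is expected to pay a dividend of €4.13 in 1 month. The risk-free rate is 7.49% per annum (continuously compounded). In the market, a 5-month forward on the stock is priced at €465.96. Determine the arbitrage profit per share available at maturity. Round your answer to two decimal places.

€11.60 per share

PV(dividends) I = 4.13·e^(−0.0749·1/12) = 4.1043
Fair forward F* = (S − I)·e^(rT) = (466.99 − 4.1043)·e^0.031208 = 462.8857 × 1.031700 = 477.5592
Market €465.96 < fair 477.5592: forward underpriced → reverse cash-and-carry (short the stock, invest proceeds at r, pay the dividends, go long the forward).
Profit at T = |F_mkt − F*| = |465.96 − 477.5592| = €11.60 per share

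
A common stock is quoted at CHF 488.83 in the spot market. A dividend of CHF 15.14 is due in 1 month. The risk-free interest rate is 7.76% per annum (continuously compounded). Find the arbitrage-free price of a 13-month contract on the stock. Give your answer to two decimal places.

PV(dividends) I = 15.14·e^(−0.0776·1/12)
I = 15.0424
F = (S − I)·e^(rT) = (488.83 − 15.0424) · e^(0.0776·13/12)
= 473.7876 · e^0.084067 = 473.7876 × 1.087702 = CHF 515.34

CHF 515.34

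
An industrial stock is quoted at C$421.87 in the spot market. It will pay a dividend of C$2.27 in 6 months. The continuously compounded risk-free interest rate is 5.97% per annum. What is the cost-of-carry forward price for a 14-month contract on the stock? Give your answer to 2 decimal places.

C$449.94

PV(dividends) I = 2.27·e^(−0.0597·6/12)
I = 2.2032
F = (S − I)·e^(rT) = (421.87 − 2.2032) · e^(0.0597·14/12)
= 419.6668 · e^0.069650 = 419.6668 × 1.072133 = C$449.94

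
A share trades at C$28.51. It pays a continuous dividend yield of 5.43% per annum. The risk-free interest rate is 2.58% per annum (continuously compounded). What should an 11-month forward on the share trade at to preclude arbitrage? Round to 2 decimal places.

C$27.77

F = S·e^((r − q)T) = 28.51 · e^((0.0258 − 0.0543) × 11/12)
= 28.51 · e^-0.026125 = 28.51 × 0.974213
F = C$27.77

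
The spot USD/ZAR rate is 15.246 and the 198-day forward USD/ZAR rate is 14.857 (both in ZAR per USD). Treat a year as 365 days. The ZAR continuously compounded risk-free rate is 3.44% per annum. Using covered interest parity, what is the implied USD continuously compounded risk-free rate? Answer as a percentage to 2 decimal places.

8.20%

F = S·e^((r_ZAR − r_USD)T) ⇒ r_USD = r_ZAR − ln(F/S)/T
ln(14.857/15.246) = -0.025846; /(198/365) = -0.047645
r_USD = 0.0344 + 0.047645 = 0.082045
r_USD = 8.20%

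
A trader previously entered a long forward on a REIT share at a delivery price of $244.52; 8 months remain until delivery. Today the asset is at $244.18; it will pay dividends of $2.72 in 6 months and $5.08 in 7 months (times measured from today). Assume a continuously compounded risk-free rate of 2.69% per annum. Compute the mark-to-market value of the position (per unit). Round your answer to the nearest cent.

-$3.68

PV(remaining dividends) I = 2.72·e^(−0.0269·6/12) + 5.08·e^(−0.0269·7/12) = 7.6846
Current forward F = (S − I)·e^(rT) = (244.18 − 7.6846)·e^(0.0269·8/12) = 236.4954 × 1.018095 = 240.7748
Value (long) = (F − K)·e^(−rT) = (240.7748 − 244.52) × 0.982227 = -3.6786
Value = -$3.68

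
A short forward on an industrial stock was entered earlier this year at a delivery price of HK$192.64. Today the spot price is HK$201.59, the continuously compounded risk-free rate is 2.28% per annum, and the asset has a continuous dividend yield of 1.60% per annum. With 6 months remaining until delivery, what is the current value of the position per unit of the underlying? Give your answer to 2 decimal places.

-HK$9.53

Current fair forward for the remaining 6 months: F = S·e^((r − q)·T), (r − q) = 0.0228 − 0.0160 = 0.0068
F = 201.59 · e^(0.0068 × 6/12) = 201.59 × 1.003406 = 202.2766
Value of long forward = (F − K)·e^(−rT) = (202.2766 − 192.64) · e^(−0.0228·6/12)
= 9.6366 × 0.988665 = 9.53
Short position value = −(long value) = -HK$9.53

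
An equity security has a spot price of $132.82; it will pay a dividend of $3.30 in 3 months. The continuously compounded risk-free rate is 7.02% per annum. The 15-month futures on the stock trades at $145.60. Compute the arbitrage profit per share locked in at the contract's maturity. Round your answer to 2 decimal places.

PV(dividends) I = 3.30·e^(−0.0702·3/12) = 3.2426
Fair futures F* = (S − I)·e^(rT) = (132.82 − 3.2426)·e^0.087750 = 129.5774 × 1.091715 = 141.4616
Market $145.60 > fair 141.4616: forward overpriced → cash-and-carry (borrow at r, buy the stock and collect the dividends, short the forward).
Profit at T = |F_mkt − F*| = |145.60 − 141.4616| = $4.14 per share

$4.14 per share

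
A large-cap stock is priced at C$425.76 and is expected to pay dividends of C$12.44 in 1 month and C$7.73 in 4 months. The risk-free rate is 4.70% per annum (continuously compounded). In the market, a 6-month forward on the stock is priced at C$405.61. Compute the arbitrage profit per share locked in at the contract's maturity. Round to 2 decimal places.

PV(dividends) I = 12.44·e^(−0.0470·1/12) + 7.73·e^(−0.0470·4/12) = 20.0012
Fair forward F* = (S − I)·e^(rT) = (425.76 − 20.0012)·e^0.023500 = 405.7588 × 1.023778 = 415.4069
Market C$405.61 < fair 415.4069: forward underpriced → reverse cash-and-carry (short the stock, invest proceeds at r, pay the dividends, go long the forward).
Profit at T = |F_mkt − F*| = |405.61 − 415.4069| = C$9.80 per share

C$9.80 per share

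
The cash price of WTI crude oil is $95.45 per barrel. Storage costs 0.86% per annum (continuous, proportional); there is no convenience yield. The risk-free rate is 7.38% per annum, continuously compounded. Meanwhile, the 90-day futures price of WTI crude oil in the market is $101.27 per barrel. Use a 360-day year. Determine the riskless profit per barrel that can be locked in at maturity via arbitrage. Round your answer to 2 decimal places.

Fair futures: F* = S·e^(carry·T), with carry = (r + u) = 0.0738 + 0.0086 = 0.0824
F* = 95.45 · e^(0.0824 × 90/360) = 95.45 · e^0.020600 = 95.45 × 1.020814 = $97.4367
Market $101.27 > fair $97.4367: forward overpriced → cash-and-carry (buy spot, short the forward).
At maturity, profit = |F_mkt − F*| = |101.27 − 97.4367| = $3.83 per barrel

$3.83 per barrel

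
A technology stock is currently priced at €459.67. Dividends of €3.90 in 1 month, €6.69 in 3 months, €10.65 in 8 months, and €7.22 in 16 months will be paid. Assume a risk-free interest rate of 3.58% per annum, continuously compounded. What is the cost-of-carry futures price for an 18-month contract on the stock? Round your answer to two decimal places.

€455.69

PV(dividends) I = 3.90·e^(−0.0358·1/12) + 6.69·e^(−0.0358·3/12) + 10.65·e^(−0.0358·8/12) + 7.22·e^(−0.0358·16/12)
I = 3.8884 + 6.6304 + 10.3988 + 6.8835 = 27.8011
F = (S − I)·e^(rT) = (459.67 − 27.8011) · e^(0.0358·18/12)
= 431.8689 · e^0.053700 = 431.8689 × 1.055168 = €455.69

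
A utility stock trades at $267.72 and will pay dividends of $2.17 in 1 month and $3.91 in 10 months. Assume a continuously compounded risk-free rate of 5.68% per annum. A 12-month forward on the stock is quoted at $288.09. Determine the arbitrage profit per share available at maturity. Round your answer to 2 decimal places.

$10.96 per share

PV(dividends) I = 2.17·e^(−0.0568·1/12) + 3.91·e^(−0.0568·10/12) = 5.8890
Fair forward F* = (S − I)·e^(rT) = (267.72 − 5.8890)·e^0.056800 = 261.8310 × 1.058444 = 277.1335
Market $288.09 > fair 277.1335: forward overpriced → cash-and-carry (borrow at r, buy the stock and collect the dividends, short the forward).
Profit at T = |F_mkt − F*| = |288.09 − 277.1335| = $10.96 per share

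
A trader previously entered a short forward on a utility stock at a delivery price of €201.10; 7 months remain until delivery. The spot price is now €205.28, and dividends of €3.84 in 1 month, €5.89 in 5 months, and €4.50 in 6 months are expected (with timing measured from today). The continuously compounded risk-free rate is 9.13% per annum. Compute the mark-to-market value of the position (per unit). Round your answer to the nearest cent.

-€0.83

PV(remaining dividends) I = 3.84·e^(−0.0913·1/12) + 5.89·e^(−0.0913·5/12) + 4.50·e^(−0.0913·6/12) = 13.7802
Current forward F = (S − I)·e^(rT) = (205.28 − 13.7802)·e^(0.0913·7/12) = 191.4998 × 1.054702 = 201.9752
Value (long) = (F − K)·e^(−rT) = (201.9752 − 201.10) × 0.948135 = 0.8298
Short position value = −(long value) = -€0.83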